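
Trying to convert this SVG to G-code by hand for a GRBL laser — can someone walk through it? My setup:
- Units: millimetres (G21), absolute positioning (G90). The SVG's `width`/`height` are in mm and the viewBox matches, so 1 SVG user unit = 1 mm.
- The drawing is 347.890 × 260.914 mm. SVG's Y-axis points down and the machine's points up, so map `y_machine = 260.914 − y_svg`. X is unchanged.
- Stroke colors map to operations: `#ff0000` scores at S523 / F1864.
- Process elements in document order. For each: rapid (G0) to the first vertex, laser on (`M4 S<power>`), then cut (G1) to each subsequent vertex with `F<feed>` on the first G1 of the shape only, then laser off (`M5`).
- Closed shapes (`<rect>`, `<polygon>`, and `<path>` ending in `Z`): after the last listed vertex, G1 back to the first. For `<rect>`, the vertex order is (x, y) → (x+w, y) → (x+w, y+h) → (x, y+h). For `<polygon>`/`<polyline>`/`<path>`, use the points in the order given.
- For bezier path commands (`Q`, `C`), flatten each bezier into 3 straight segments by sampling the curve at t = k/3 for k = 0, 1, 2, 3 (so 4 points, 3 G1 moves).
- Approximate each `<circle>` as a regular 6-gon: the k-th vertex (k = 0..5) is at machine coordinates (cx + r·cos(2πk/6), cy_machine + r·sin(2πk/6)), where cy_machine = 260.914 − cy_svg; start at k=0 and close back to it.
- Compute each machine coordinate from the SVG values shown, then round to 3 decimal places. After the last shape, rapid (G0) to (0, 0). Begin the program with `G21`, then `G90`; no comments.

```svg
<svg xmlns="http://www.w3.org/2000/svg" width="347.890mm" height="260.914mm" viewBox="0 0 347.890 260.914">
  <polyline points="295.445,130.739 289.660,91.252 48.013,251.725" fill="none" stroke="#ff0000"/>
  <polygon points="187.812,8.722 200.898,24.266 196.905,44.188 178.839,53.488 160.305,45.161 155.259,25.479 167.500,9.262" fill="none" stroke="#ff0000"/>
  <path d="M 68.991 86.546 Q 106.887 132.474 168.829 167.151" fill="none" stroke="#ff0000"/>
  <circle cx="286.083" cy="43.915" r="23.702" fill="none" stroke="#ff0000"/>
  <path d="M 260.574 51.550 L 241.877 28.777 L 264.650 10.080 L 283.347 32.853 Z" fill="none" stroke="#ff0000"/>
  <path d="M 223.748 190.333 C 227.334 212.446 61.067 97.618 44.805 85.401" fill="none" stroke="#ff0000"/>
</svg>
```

G21
G90
G0 X295.445 Y130.175
M4 S523
G1 X289.660 Y169.662 F1864
G1 X48.013 Y9.189
M5
G0 X187.812 Y252.192
M4 S523
G1 X200.898 Y236.648 F1864
G1 X196.905 Y216.726
G1 X178.839 Y207.426
G1 X160.305 Y215.753
G1 X155.259 Y235.435
G1 X167.500 Y251.652
G1 X187.812 Y252.192
M5
G0 X68.991 Y174.368
M4 S523
G1 X96.927 Y144.999 F1864
G1 X130.206 Y118.131
G1 X168.829 Y93.763
M5
G0 X309.785 Y216.999
M4 S523
G1 X297.934 Y237.526 F1864
G1 X274.232 Y237.526
G1 X262.381 Y216.999
G1 X274.232 Y196.472
G1 X297.934 Y196.472
G1 X309.785 Y216.999
M5
G0 X260.574 Y209.364
M4 S523
G1 X241.877 Y232.137 F1864
G1 X264.650 Y250.834
G1 X283.347 Y228.061
G1 X260.574 Y209.364
M5
G0 X223.748 Y70.581
M4 S523
G1 X182.563 Y85.243 F1864
G1 X99.222 Y137.965
G1 X44.805 Y175.513
M5
G0 X0.000 Y0.000

viewBox `0 0 347.890 260.914` with mm width/height → 1 unit = 1 mm. Flip: y_m = 260.914 − y_svg.

**Shape 1** — `<polyline>` open polyline, stroke `#ff0000` → score (S523, F1864). Machine vertices: (295.445,130.175) → (289.660,169.662) → (48.013,9.189). Open path.

**Shape 2** — `<polygon>` regular polygon, stroke `#ff0000` → score (S523, F1864). Machine vertices: (187.812,252.192) → (200.898,236.648) → (196.905,216.726) → (178.839,207.426) → (160.305,215.753) → (155.259,235.435) → (167.500,251.652) → (187.812,252.192). Closed: final G1 returns to the first vertex.

**Shape 3** — `<path>` quadratic bezier, stroke `#ff0000` → score (S523, F1864). Control points (SVG): P0=(68.991,86.546), P1=(106.887,132.474), P2=(168.829,167.151); sampled at t=k/3. Machine vertices: (68.991,174.368) → (96.927,144.999) → (130.206,118.131) → (168.829,93.763). Open path.

**Shape 4** — `<circle>` circle, stroke `#ff0000` → score (S523, F1864). Machine vertices: (309.785,216.999) → (297.934,237.526) → (274.232,237.526) → (262.381,216.999) → (274.232,196.472) → (297.934,196.472) → (309.785,216.999). Closed: final G1 returns to the first vertex.

**Shape 5** — `<path>` regular polygon, stroke `#ff0000` → score (S523, F1864). Machine vertices: (260.574,209.364) → (241.877,232.137) → (264.650,250.834) → (283.347,228.061) → (260.574,209.364). Closed: final G1 returns to the first vertex.

**Shape 6** — `<path>` cubic bezier, stroke `#ff0000` → score (S523, F1864). Control points (SVG): P0=(223.748,190.333), P1=(227.334,212.446), P2=(61.067,97.618), P3=(44.805,85.401); sampled at t=k/3. Machine vertices: (223.748,70.581) → (182.563,85.243) → (99.222,137.965) → (44.805,175.513). Open path.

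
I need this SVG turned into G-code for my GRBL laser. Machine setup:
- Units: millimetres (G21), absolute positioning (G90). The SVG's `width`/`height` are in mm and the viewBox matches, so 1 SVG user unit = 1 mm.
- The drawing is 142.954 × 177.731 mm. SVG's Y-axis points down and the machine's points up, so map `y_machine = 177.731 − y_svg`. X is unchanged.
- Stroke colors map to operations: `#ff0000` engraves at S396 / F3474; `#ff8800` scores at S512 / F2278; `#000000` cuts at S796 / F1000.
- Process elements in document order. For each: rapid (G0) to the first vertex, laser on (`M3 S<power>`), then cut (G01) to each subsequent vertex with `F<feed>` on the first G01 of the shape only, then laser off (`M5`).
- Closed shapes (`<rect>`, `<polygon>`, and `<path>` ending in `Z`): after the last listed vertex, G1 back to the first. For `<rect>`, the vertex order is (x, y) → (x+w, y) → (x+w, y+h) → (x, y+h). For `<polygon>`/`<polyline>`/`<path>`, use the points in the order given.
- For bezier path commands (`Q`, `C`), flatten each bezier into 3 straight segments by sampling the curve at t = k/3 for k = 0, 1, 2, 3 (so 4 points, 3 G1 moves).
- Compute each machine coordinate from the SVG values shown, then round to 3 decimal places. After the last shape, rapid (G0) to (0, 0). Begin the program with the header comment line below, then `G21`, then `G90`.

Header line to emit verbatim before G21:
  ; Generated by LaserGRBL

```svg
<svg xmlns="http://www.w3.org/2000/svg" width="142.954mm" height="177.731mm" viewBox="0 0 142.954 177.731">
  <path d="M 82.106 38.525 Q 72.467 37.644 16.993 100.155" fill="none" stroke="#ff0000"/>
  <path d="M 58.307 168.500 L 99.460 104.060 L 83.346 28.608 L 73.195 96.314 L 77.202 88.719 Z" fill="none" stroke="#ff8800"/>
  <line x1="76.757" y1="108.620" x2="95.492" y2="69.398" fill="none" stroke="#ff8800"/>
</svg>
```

Since the viewBox matches the mm dimensions, user units are millimetres directly. The only transform is the Y-flip y_m = 177.731 − y_svg.

Shape 1 is a quadratic bezier drawn with `<path>`. Its stroke #ff0000 means engrave at S396, F3474. After flipping Y the toolpath is (82.106,139.206) → (70.587,132.750) → (48.883,112.206) → (16.993,77.576).

Shape 2 is a closed polygon drawn with `<path>`. Its stroke #ff8800 means score at S512, F2278. After flipping Y the toolpath is (58.307,9.231) → (99.460,73.671) → (83.346,149.123) → (73.195,81.417) → (77.202,89.012) → (58.307,9.231), returning to the start.

Shape 3 is a line segment drawn with `<line>`. Its stroke #ff8800 means score at S512, F2278. After flipping Y the toolpath is (76.757,69.111) → (95.492,108.333).

; Generated by LaserGRBL
G21
G90
G0 X82.106 Y139.206
M3 S396
G01 X70.587 Y132.750 F3474
G01 X48.883 Y112.206
G01 X16.993 Y77.576
M5
G0 X58.307 Y9.231
M3 S512
G01 X99.460 Y73.671 F2278
G01 X83.346 Y149.123
G01 X73.195 Y81.417
G01 X77.202 Y89.012
G01 X58.307 Y9.231
M5
G0 X76.757 Y69.111
M3 S512
G01 X95.492 Y108.333 F2278
M5
G0 X0.000 Y0.000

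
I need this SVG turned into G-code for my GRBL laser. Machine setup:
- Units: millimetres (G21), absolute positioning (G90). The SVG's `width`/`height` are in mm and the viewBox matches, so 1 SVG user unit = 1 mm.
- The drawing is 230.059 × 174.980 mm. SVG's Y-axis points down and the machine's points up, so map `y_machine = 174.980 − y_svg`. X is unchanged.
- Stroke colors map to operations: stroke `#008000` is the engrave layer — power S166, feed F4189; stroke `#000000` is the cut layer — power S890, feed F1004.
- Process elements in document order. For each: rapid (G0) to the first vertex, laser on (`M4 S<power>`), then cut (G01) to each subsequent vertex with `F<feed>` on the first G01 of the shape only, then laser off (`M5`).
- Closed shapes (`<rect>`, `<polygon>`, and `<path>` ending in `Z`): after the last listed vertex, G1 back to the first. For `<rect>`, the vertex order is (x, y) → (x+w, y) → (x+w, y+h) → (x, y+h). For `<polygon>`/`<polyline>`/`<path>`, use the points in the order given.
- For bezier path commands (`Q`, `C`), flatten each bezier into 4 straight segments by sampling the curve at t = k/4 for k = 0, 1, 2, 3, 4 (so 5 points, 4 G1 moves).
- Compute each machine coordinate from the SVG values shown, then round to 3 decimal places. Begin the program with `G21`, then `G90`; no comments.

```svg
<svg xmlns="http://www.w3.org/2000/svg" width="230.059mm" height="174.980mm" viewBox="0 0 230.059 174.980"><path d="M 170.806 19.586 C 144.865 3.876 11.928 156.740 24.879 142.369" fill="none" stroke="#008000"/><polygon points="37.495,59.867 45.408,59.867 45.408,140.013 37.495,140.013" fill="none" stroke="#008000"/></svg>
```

Since the viewBox matches the mm dimensions, user units are millimetres directly. The only transform is the Y-flip y_m = 174.980 − y_svg.

Shape 1 is a cubic bezier drawn with `<path>`. Its stroke #008000 means engrave at S166, F4189. After flipping Y the toolpath is (170.806,155.394) → (135.240,140.816) → (83.258,94.505) → (38.568,47.942) → (24.879,32.611).

Shape 2 is a rectangle drawn with `<polygon>`. Its stroke #008000 means engrave at S166, F4189. After flipping Y the toolpath is (37.495,115.113) → (45.408,115.113) → (45.408,34.967) → (37.495,34.967) → (37.495,115.113), returning to the start.

G21
G90
G0 X170.806 Y155.394
M4 S166
G01 X135.240 Y140.816 F4189
G01 X83.258 Y94.505
G01 X38.568 Y47.942
G01 X24.879 Y32.611
M5
G0 X37.495 Y115.113
M4 S166
G01 X45.408 Y115.113 F4189
G01 X45.408 Y34.967
G01 X37.495 Y34.967
G01 X37.495 Y115.113
M5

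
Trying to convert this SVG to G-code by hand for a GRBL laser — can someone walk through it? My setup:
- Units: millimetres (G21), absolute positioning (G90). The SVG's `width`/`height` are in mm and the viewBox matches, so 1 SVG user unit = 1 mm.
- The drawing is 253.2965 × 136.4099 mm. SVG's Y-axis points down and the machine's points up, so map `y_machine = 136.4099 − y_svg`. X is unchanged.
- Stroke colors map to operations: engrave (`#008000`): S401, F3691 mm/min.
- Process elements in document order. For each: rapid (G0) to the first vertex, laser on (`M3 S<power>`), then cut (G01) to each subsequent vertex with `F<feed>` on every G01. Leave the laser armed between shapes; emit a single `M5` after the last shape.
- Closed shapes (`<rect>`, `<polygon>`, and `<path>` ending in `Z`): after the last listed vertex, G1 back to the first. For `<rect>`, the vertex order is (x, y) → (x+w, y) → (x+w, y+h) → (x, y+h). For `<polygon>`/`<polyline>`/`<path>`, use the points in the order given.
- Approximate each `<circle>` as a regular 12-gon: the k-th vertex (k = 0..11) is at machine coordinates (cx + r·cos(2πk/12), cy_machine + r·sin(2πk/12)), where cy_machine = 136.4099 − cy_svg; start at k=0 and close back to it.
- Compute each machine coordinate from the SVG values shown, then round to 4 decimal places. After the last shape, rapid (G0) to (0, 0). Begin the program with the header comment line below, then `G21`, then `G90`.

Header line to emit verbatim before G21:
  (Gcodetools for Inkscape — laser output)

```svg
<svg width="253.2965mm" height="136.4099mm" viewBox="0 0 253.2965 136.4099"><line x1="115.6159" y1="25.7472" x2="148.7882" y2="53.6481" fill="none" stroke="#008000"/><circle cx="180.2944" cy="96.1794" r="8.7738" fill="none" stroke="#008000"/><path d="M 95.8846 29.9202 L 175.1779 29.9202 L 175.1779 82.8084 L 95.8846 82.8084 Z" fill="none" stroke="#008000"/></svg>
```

1 u = 1 mm; y_m = 136.4099 − y.

[1] `<line>` line segment, #008000→engrave S401 F3691: (115.6159,110.6627) → (148.7882,82.7618)

[2] `<circle>` circle, #008000→engrave S401 F3691: (189.0682,40.2305) → (187.8927,44.6174) → (184.6813,47.8288) → (180.2944,49.0043) → (175.9075,47.8288) → (172.6961,44.6174) → (171.5206,40.2305) → (172.6961,35.8436) → (175.9075,32.6322) → (180.2944,31.4567) → (184.6813,32.6322) → (187.8927,35.8436) → (189.0682,40.2305) (closed)

[3] `<path>` rectangle, #008000→engrave S401 F3691: (95.8846,106.4897) → (175.1779,106.4897) → (175.1779,53.6015) → (95.8846,53.6015) → (95.8846,106.4897) (closed)

(Gcodetools for Inkscape — laser output)
G21
G90
G0 X115.6159 Y110.6627
M3 S401
G01 X148.7882 Y82.7618 F3691
G0 X189.0682 Y40.2305
M3 S401
G01 X187.8927 Y44.6174 F3691
G01 X184.6813 Y47.8288 F3691
G01 X180.2944 Y49.0043 F3691
G01 X175.9075 Y47.8288 F3691
G01 X172.6961 Y44.6174 F3691
G01 X171.5206 Y40.2305 F3691
G01 X172.6961 Y35.8436 F3691
G01 X175.9075 Y32.6322 F3691
G01 X180.2944 Y31.4567 F3691
G01 X184.6813 Y32.6322 F3691
G01 X187.8927 Y35.8436 F3691
G01 X189.0682 Y40.2305 F3691
G0 X95.8846 Y106.4897
M3 S401
G01 X175.1779 Y106.4897 F3691
G01 X175.1779 Y53.6015 F3691
G01 X95.8846 Y53.6015 F3691
G01 X95.8846 Y106.4897 F3691
M5
G0 X0.0000 Y0.0000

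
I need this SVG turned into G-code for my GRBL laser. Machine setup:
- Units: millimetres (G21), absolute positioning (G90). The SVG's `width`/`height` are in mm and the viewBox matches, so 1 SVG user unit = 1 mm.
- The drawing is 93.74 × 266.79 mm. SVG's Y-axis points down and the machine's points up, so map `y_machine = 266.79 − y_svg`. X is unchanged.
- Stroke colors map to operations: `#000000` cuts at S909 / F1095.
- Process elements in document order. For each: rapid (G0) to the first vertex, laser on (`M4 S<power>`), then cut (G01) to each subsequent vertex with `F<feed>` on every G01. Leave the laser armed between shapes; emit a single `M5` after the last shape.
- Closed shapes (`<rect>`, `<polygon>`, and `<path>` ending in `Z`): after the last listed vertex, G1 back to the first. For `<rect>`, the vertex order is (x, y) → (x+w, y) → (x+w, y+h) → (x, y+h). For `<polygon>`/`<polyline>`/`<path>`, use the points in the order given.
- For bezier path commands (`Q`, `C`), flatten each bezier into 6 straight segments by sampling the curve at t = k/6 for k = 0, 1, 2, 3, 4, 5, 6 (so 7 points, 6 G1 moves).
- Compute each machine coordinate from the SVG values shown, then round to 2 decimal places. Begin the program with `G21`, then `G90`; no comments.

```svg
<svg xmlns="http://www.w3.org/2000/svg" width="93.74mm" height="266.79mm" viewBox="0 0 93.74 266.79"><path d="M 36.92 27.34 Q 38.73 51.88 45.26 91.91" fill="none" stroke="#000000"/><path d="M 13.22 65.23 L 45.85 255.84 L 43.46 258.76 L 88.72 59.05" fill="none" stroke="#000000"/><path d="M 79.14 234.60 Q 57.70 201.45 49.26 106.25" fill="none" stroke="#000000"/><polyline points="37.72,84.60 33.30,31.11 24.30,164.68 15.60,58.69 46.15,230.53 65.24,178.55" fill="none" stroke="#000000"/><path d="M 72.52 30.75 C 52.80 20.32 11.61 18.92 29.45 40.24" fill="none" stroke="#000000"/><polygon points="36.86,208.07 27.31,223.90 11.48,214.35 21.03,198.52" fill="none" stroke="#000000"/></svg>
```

Since the viewBox matches the mm dimensions, user units are millimetres directly. The only transform is the Y-flip y_m = 266.79 − y_svg.

Shape 1 is a quadratic bezier drawn with `<path>`. Its stroke #000000 means cut at S909, F1095. After flipping Y the toolpath is (36.92,239.45) → (37.65,230.84) → (38.65,221.37) → (39.91,211.04) → (41.43,199.85) → (43.21,187.79) → (45.26,174.88).

Shape 2 is a open polyline drawn with `<path>`. Its stroke #000000 means cut at S909, F1095. After flipping Y the toolpath is (13.22,201.56) → (45.85,10.95) → (43.46,8.03) → (88.72,207.74).

Shape 3 is a quadratic bezier drawn with `<path>`. Its stroke #000000 means cut at S909, F1095. After flipping Y the toolpath is (79.14,32.19) → (72.35,44.96) → (66.29,61.18) → (60.95,80.85) → (56.33,103.97) → (52.43,130.53) → (49.26,160.54).

Shape 4 is a open polyline drawn with `<polyline>`. Its stroke #000000 means cut at S909, F1095. After flipping Y the toolpath is (37.72,182.19) → (33.30,235.68) → (24.30,102.11) → (15.60,208.10) → (46.15,36.26) → (65.24,88.24).

Shape 5 is a cubic bezier drawn with `<path>`. Its stroke #000000 means cut at S909, F1095. After flipping Y the toolpath is (72.52,236.04) → (61.24,240.44) → (48.62,242.95) → (36.90,243.20) → (28.31,240.80) → (25.08,235.38) → (29.45,226.55).

Shape 6 is a regular polygon drawn with `<polygon>`. Its stroke #000000 means cut at S909, F1095. After flipping Y the toolpath is (36.86,58.72) → (27.31,42.89) → (11.48,52.44) → (21.03,68.27) → (36.86,58.72), returning to the start.

G21
G90
G0 X36.92 Y239.45
M4 S909
G01 X37.65 Y230.84 F1095
G01 X38.65 Y221.37 F1095
G01 X39.91 Y211.04 F1095
G01 X41.43 Y199.85 F1095
G01 X43.21 Y187.79 F1095
G01 X45.26 Y174.88 F1095
G0 X13.22 Y201.56
M4 S909
G01 X45.85 Y10.95 F1095
G01 X43.46 Y8.03 F1095
G01 X88.72 Y207.74 F1095
G0 X79.14 Y32.19
M4 S909
G01 X72.35 Y44.96 F1095
G01 X66.29 Y61.18 F1095
G01 X60.95 Y80.85 F1095
G01 X56.33 Y103.97 F1095
G01 X52.43 Y130.53 F1095
G01 X49.26 Y160.54 F1095
G0 X37.72 Y182.19
M4 S909
G01 X33.30 Y235.68 F1095
G01 X24.30 Y102.11 F1095
G01 X15.60 Y208.10 F1095
G01 X46.15 Y36.26 F1095
G01 X65.24 Y88.24 F1095
G0 X72.52 Y236.04
M4 S909
G01 X61.24 Y240.44 F1095
G01 X48.62 Y242.95 F1095
G01 X36.90 Y243.20 F1095
G01 X28.31 Y240.80 F1095
G01 X25.08 Y235.38 F1095
G01 X29.45 Y226.55 F1095
G0 X36.86 Y58.72
M4 S909
G01 X27.31 Y42.89 F1095
G01 X11.48 Y52.44 F1095
G01 X21.03 Y68.27 F1095
G01 X36.86 Y58.72 F1095
M5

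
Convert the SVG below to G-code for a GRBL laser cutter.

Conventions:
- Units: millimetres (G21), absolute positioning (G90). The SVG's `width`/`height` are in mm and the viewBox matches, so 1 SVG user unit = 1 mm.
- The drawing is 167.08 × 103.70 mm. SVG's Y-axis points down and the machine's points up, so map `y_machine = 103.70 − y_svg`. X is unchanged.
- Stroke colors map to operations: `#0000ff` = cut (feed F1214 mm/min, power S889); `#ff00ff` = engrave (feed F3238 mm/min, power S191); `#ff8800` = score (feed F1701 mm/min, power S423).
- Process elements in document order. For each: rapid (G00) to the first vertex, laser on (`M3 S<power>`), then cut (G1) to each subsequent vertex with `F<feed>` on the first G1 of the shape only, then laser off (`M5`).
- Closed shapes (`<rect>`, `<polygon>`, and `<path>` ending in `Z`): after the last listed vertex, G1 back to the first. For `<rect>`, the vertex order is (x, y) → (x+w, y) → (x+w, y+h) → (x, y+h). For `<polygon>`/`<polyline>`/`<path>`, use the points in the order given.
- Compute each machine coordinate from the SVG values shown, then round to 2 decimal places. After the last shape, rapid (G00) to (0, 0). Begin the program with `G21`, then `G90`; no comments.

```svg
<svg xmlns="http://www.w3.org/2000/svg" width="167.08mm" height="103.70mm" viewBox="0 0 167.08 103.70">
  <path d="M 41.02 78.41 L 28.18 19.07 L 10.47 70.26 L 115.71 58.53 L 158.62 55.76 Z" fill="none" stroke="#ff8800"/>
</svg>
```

viewBox `0 0 167.08 103.70` with mm width/height → 1 unit = 1 mm. Flip: y_m = 103.70 − y_svg.

**Shape 1** — `<path>` closed polygon, stroke `#ff8800` → score (S423, F1701). Machine vertices: (41.02,25.29) → (28.18,84.63) → (10.47,33.44) → (115.71,45.17) → (158.62,47.94) → (41.02,25.29). Closed: final G1 returns to the first vertex.

G21
G90
G00 X41.02 Y25.29
M3 S423
G1 X28.18 Y84.63 F1701
G1 X10.47 Y33.44
G1 X115.71 Y45.17
G1 X158.62 Y47.94
G1 X41.02 Y25.29
M5
G00 X0.00 Y0.00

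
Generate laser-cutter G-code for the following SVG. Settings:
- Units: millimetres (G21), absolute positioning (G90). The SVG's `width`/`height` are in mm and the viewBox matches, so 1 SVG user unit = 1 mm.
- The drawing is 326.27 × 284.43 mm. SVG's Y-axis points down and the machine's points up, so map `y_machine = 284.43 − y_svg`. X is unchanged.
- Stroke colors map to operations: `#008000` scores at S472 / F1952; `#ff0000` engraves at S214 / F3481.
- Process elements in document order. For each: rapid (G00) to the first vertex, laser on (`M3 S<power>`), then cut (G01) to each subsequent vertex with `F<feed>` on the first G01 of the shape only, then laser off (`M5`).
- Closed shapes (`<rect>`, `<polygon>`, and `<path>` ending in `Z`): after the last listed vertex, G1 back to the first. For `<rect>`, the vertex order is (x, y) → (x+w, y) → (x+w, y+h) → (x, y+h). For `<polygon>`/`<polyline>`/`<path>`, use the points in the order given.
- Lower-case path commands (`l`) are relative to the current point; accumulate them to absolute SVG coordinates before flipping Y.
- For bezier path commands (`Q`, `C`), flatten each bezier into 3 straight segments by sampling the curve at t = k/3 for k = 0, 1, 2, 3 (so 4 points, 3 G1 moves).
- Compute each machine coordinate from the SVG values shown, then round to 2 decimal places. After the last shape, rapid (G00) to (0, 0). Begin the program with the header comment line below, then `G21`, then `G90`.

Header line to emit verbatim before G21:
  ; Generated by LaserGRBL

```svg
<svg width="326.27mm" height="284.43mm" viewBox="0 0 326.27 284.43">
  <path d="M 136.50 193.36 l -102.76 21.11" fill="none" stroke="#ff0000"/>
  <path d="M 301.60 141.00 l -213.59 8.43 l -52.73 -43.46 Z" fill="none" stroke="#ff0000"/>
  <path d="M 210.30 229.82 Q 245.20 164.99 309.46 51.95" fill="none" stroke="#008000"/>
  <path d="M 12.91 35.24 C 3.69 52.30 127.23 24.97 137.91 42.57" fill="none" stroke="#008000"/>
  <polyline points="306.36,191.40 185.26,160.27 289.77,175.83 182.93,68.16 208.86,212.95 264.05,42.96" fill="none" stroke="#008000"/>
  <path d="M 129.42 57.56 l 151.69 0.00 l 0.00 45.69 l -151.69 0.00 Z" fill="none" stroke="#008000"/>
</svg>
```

Since the viewBox matches the mm dimensions, user units are millimetres directly. The only transform is the Y-flip y_m = 284.43 − y_svg.

Shape 1 is a line segment drawn with `<path>`. Its stroke #ff0000 means engrave at S214, F3481. After flipping Y the toolpath is (136.50,91.07) → (33.74,69.96).

Shape 2 is a closed polygon drawn with `<path>`. Its stroke #ff0000 means engrave at S214, F3481. After flipping Y the toolpath is (301.60,143.43) → (88.01,135.00) → (35.28,178.46) → (301.60,143.43), returning to the start.

Shape 3 is a quadratic bezier drawn with `<path>`. Its stroke #008000 means score at S472, F1952. After flipping Y the toolpath is (210.30,54.61) → (236.83,103.19) → (269.88,162.48) → (309.46,232.48).

Shape 4 is a cubic bezier drawn with `<path>`. Its stroke #008000 means score at S472, F1952. After flipping Y the toolpath is (12.91,249.19) → (38.85,243.62) → (98.71,247.79) → (137.91,241.86).

Shape 5 is a open polyline drawn with `<polyline>`. Its stroke #008000 means score at S472, F1952. After flipping Y the toolpath is (306.36,93.03) → (185.26,124.16) → (289.77,108.60) → (182.93,216.27) → (208.86,71.48) → (264.05,241.47).

Shape 6 is a rectangle drawn with `<path>`. Its stroke #008000 means score at S472, F1952. After flipping Y the toolpath is (129.42,226.87) → (281.11,226.87) → (281.11,181.18) → (129.42,181.18) → (129.42,226.87), returning to the start.

; Generated by LaserGRBL
G21
G90
G00 X136.50 Y91.07
M3 S214
G01 X33.74 Y69.96 F3481
M5
G00 X301.60 Y143.43
M3 S214
G01 X88.01 Y135.00 F3481
G01 X35.28 Y178.46
G01 X301.60 Y143.43
M5
G00 X210.30 Y54.61
M3 S472
G01 X236.83 Y103.19 F1952
G01 X269.88 Y162.48
G01 X309.46 Y232.48
M5
G00 X12.91 Y249.19
M3 S472
G01 X38.85 Y243.62 F1952
G01 X98.71 Y247.79
G01 X137.91 Y241.86
M5
G00 X306.36 Y93.03
M3 S472
G01 X185.26 Y124.16 F1952
G01 X289.77 Y108.60
G01 X182.93 Y216.27
G01 X208.86 Y71.48
G01 X264.05 Y241.47
M5
G00 X129.42 Y226.87
M3 S472
G01 X281.11 Y226.87 F1952
G01 X281.11 Y181.18
G01 X129.42 Y181.18
G01 X129.42 Y226.87
M5
G00 X0.00 Y0.00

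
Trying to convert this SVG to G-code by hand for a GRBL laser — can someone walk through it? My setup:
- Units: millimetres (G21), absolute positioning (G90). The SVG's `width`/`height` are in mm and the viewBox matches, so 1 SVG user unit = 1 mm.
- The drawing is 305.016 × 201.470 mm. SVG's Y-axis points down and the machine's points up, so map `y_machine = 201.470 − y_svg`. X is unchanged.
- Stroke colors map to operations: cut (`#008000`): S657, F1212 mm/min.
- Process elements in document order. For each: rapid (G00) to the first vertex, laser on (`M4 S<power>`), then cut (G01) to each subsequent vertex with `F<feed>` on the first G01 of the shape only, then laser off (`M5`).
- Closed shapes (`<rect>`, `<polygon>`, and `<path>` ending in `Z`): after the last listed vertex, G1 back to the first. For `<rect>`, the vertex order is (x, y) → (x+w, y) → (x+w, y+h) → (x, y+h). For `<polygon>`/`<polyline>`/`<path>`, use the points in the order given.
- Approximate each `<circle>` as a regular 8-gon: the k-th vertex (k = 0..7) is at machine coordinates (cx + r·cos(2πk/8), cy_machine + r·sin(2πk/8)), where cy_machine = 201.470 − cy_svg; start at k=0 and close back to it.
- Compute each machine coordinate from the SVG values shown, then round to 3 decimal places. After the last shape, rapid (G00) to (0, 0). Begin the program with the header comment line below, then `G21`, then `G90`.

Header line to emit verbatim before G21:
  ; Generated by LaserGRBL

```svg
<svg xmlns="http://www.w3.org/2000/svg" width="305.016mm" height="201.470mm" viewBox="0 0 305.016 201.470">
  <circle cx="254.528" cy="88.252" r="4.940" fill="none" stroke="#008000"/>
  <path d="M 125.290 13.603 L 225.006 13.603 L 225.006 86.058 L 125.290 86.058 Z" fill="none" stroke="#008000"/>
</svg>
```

; Generated by LaserGRBL
G21
G90
G00 X259.468 Y113.218
M4 S657
G01 X258.021 Y116.711 F1212
G01 X254.528 Y118.158
G01 X251.035 Y116.711
G01 X249.588 Y113.218
G01 X251.035 Y109.725
G01 X254.528 Y108.278
G01 X258.021 Y109.725
G01 X259.468 Y113.218
M5
G00 X125.290 Y187.867
M4 S657
G01 X225.006 Y187.867 F1212
G01 X225.006 Y115.412
G01 X125.290 Y115.412
G01 X125.290 Y187.867
M5
G00 X0.000 Y0.000

viewBox `0 0 305.016 201.470` with mm width/height → 1 unit = 1 mm. Flip: y_m = 201.470 − y_svg.

**Shape 1** — `<circle>` circle, stroke `#008000` → cut (S657, F1212). Machine vertices: (259.468,113.218) → (258.021,116.711) → (254.528,118.158) → (251.035,116.711) → (249.588,113.218) → (251.035,109.725) → (254.528,108.278) → (258.021,109.725) → (259.468,113.218). Closed: final G1 returns to the first vertex.

**Shape 2** — `<path>` rectangle, stroke `#008000` → cut (S657, F1212). Machine vertices: (125.290,187.867) → (225.006,187.867) → (225.006,115.412) → (125.290,115.412) → (125.290,187.867). Closed: final G1 returns to the first vertex.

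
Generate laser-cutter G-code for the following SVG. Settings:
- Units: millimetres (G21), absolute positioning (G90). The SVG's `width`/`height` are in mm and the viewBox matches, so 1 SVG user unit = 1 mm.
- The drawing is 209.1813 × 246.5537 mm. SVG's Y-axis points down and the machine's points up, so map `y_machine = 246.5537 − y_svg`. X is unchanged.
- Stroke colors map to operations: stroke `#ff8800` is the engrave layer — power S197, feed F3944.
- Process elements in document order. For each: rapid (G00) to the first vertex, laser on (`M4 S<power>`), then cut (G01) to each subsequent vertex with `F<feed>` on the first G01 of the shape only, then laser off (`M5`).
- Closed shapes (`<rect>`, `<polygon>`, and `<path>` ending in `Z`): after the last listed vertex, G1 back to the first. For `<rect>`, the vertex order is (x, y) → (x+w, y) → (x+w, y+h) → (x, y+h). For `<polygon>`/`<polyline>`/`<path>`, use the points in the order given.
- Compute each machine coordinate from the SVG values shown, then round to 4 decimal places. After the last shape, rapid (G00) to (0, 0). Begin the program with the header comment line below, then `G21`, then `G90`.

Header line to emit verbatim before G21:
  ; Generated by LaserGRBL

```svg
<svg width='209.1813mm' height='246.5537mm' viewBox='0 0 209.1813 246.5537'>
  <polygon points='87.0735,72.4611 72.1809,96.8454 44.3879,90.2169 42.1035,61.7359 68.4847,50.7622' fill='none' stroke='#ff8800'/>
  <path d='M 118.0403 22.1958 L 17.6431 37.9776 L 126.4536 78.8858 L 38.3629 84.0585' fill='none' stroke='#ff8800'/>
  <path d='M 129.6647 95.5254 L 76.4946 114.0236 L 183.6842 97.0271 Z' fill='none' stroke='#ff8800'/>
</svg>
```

1 u = 1 mm; y_m = 246.5537 − y.

[1] `<polygon>` regular polygon, #ff8800→engrave S197 F3944: (87.0735,174.0926) → (72.1809,149.7083) → (44.3879,156.3368) → (42.1035,184.8178) → (68.4847,195.7915) → (87.0735,174.0926) (closed)

[2] `<path>` open polyline, #ff8800→engrave S197 F3944: (118.0403,224.3579) → (17.6431,208.5761) → (126.4536,167.6679) → (38.3629,162.4952)

[3] `<path>` closed polygon, #ff8800→engrave S197 F3944: (129.6647,151.0283) → (76.4946,132.5301) → (183.6842,149.5266) → (129.6647,151.0283) (closed)

; Generated by LaserGRBL
G21
G90
G00 X87.0735 Y174.0926
M4 S197
G01 X72.1809 Y149.7083 F3944
G01 X44.3879 Y156.3368
G01 X42.1035 Y184.8178
G01 X68.4847 Y195.7915
G01 X87.0735 Y174.0926
M5
G00 X118.0403 Y224.3579
M4 S197
G01 X17.6431 Y208.5761 F3944
G01 X126.4536 Y167.6679
G01 X38.3629 Y162.4952
M5
G00 X129.6647 Y151.0283
M4 S197
G01 X76.4946 Y132.5301 F3944
G01 X183.6842 Y149.5266
G01 X129.6647 Y151.0283
M5
G00 X0.0000 Y0.0000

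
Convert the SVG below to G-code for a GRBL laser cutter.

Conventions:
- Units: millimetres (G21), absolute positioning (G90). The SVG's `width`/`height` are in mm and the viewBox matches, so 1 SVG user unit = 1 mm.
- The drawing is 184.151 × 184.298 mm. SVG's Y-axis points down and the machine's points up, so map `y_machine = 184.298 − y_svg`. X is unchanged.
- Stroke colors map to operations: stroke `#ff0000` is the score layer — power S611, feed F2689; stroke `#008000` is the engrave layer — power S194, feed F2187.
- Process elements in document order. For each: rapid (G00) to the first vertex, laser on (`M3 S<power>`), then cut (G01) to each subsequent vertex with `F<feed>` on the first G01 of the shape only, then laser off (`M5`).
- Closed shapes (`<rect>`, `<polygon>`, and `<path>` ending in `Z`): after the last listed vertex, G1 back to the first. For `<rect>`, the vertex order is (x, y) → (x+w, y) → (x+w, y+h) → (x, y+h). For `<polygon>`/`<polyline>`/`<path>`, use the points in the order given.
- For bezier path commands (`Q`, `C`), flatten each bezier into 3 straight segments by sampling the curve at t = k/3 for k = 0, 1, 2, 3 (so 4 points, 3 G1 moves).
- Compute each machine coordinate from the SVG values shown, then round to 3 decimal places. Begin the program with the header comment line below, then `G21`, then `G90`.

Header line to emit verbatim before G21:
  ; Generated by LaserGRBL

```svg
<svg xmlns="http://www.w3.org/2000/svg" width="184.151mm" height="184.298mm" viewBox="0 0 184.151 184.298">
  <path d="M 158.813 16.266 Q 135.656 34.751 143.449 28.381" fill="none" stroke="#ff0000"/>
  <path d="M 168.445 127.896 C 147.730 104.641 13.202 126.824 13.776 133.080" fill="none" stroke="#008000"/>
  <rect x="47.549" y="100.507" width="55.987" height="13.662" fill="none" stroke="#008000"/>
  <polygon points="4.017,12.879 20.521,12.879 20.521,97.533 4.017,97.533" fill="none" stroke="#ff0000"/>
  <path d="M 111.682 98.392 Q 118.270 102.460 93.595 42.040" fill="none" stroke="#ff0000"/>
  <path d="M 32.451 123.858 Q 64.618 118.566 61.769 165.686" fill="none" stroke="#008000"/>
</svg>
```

Since the viewBox matches the mm dimensions, user units are millimetres directly. The only transform is the Y-flip y_m = 184.298 − y_svg.

Shape 1 is a quadratic bezier drawn with `<path>`. Its stroke #ff0000 means score at S611, F2689. After flipping Y the toolpath is (158.813,168.032) → (146.814,158.470) → (141.693,154.432) → (143.449,155.917).

Shape 2 is a cubic bezier drawn with `<path>`. Its stroke #008000 means engrave at S194, F2187. After flipping Y the toolpath is (168.445,56.402) → (119.011,66.784) → (49.017,60.510) → (13.776,51.218).

Shape 3 is a rectangle drawn with `<rect>`. Its stroke #008000 means engrave at S194, F2187. After flipping Y the toolpath is (47.549,83.791) → (103.536,83.791) → (103.536,70.129) → (47.549,70.129) → (47.549,83.791), returning to the start.

Shape 4 is a rectangle drawn with `<polygon>`. Its stroke #ff0000 means score at S611, F2689. After flipping Y the toolpath is (4.017,171.419) → (20.521,171.419) → (20.521,86.765) → (4.017,86.765) → (4.017,171.419), returning to the start.

Shape 5 is a quadratic bezier drawn with `<path>`. Its stroke #ff0000 means score at S611, F2689. After flipping Y the toolpath is (111.682,85.906) → (112.600,90.359) → (106.571,109.143) → (93.595,142.258).

Shape 6 is a quadratic bezier drawn with `<path>`. Its stroke #008000 means engrave at S194, F2187. After flipping Y the toolpath is (32.451,60.440) → (50.005,58.144) → (59.778,44.202) → (61.769,18.612).

; Generated by LaserGRBL
G21
G90
G00 X158.813 Y168.032
M3 S611
G01 X146.814 Y158.470 F2689
G01 X141.693 Y154.432
G01 X143.449 Y155.917
M5
G00 X168.445 Y56.402
M3 S194
G01 X119.011 Y66.784 F2187
G01 X49.017 Y60.510
G01 X13.776 Y51.218
M5
G00 X47.549 Y83.791
M3 S194
G01 X103.536 Y83.791 F2187
G01 X103.536 Y70.129
G01 X47.549 Y70.129
G01 X47.549 Y83.791
M5
G00 X4.017 Y171.419
M3 S611
G01 X20.521 Y171.419 F2689
G01 X20.521 Y86.765
G01 X4.017 Y86.765
G01 X4.017 Y171.419
M5
G00 X111.682 Y85.906
M3 S611
G01 X112.600 Y90.359 F2689
G01 X106.571 Y109.143
G01 X93.595 Y142.258
M5
G00 X32.451 Y60.440
M3 S194
G01 X50.005 Y58.144 F2187
G01 X59.778 Y44.202
G01 X61.769 Y18.612
M5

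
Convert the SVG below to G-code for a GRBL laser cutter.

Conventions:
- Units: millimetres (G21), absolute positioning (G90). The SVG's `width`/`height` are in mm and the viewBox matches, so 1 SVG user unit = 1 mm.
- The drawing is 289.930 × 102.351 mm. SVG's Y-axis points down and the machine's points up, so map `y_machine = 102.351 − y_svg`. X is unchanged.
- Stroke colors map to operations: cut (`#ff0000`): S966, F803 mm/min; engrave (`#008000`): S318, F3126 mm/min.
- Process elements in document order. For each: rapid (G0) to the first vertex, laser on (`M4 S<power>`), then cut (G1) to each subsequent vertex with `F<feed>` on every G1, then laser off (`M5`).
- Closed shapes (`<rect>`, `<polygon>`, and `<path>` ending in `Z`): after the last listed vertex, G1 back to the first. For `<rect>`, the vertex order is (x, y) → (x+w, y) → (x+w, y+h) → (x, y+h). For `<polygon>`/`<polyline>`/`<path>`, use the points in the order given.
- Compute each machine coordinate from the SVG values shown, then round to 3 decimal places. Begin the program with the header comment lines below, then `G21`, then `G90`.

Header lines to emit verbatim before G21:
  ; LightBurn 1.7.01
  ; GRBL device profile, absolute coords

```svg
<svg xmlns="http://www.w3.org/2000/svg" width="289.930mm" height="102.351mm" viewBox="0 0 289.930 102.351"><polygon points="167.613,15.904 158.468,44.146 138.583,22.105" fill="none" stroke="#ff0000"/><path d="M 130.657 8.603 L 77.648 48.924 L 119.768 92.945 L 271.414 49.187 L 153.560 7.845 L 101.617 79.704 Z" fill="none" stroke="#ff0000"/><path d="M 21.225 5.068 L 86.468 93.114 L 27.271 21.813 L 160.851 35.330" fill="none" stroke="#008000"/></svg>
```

viewBox `0 0 289.930 102.351` with mm width/height → 1 unit = 1 mm. Flip: y_m = 102.351 − y_svg.

**Shape 1** — `<polygon>` regular polygon, stroke `#ff0000` → cut (S966, F803). Machine vertices: (167.613,86.447) → (158.468,58.205) → (138.583,80.246) → (167.613,86.447). Closed: final G1 returns to the first vertex.

**Shape 2** — `<path>` closed polygon, stroke `#ff0000` → cut (S966, F803). Machine vertices: (130.657,93.748) → (77.648,53.427) → (119.768,9.406) → (271.414,53.164) → (153.560,94.506) → (101.617,22.647) → (130.657,93.748). Closed: final G1 returns to the first vertex.

**Shape 3** — `<path>` open polyline, stroke `#008000` → engrave (S318, F3126). Machine vertices: (21.225,97.283) → (86.468,9.237) → (27.271,80.538) → (160.851,67.021). Open path.

; LightBurn 1.7.01
; GRBL device profile, absolute coords
G21
G90
G0 X167.613 Y86.447
M4 S966
G1 X158.468 Y58.205 F803
G1 X138.583 Y80.246 F803
G1 X167.613 Y86.447 F803
M5
G0 X130.657 Y93.748
M4 S966
G1 X77.648 Y53.427 F803
G1 X119.768 Y9.406 F803
G1 X271.414 Y53.164 F803
G1 X153.560 Y94.506 F803
G1 X101.617 Y22.647 F803
G1 X130.657 Y93.748 F803
M5
G0 X21.225 Y97.283
M4 S318
G1 X86.468 Y9.237 F3126
G1 X27.271 Y80.538 F3126
G1 X160.851 Y67.021 F3126
M5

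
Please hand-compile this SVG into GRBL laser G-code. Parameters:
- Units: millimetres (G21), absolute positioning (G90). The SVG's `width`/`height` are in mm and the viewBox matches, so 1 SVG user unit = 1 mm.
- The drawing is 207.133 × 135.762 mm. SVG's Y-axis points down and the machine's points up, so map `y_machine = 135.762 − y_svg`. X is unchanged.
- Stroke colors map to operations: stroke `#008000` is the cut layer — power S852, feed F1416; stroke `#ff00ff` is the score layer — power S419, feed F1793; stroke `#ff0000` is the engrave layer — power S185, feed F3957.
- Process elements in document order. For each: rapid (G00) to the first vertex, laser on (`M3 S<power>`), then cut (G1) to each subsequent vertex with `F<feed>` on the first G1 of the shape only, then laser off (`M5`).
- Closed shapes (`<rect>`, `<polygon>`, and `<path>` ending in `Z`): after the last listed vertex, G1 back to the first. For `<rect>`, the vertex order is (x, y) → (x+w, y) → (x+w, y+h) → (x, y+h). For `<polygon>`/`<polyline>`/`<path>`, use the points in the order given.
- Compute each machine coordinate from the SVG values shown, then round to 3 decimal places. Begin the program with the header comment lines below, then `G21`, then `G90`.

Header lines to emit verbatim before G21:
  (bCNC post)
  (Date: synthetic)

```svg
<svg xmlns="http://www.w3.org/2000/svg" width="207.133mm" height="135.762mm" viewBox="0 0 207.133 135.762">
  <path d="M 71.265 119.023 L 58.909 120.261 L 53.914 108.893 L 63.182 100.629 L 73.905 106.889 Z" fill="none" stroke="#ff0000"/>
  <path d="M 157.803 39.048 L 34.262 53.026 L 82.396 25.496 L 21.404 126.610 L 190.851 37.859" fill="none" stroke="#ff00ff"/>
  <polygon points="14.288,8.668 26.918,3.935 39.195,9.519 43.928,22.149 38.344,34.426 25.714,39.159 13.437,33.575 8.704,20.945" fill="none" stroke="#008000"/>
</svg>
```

viewBox `0 0 207.133 135.762` with mm width/height → 1 unit = 1 mm. Flip: y_m = 135.762 − y_svg.

**Shape 1** — `<path>` regular polygon, stroke `#ff0000` → engrave (S185, F3957). Machine vertices: (71.265,16.739) → (58.909,15.501) → (53.914,26.869) → (63.182,35.133) → (73.905,28.873) → (71.265,16.739). Closed: final G1 returns to the first vertex.

**Shape 2** — `<path>` open polyline, stroke `#ff00ff` → score (S419, F1793). Machine vertices: (157.803,96.714) → (34.262,82.736) → (82.396,110.266) → (21.404,9.152) → (190.851,97.903). Open path.

**Shape 3** — `<polygon>` regular polygon, stroke `#008000` → cut (S852, F1416). Machine vertices: (14.288,127.094) → (26.918,131.827) → (39.195,126.243) → (43.928,113.613) → (38.344,101.336) → (25.714,96.603) → (13.437,102.187) → (8.704,114.817) → (14.288,127.094). Closed: final G1 returns to the first vertex.

(bCNC post)
(Date: synthetic)
G21
G90
G00 X71.265 Y16.739
M3 S185
G1 X58.909 Y15.501 F3957
G1 X53.914 Y26.869
G1 X63.182 Y35.133
G1 X73.905 Y28.873
G1 X71.265 Y16.739
M5
G00 X157.803 Y96.714
M3 S419
G1 X34.262 Y82.736 F1793
G1 X82.396 Y110.266
G1 X21.404 Y9.152
G1 X190.851 Y97.903
M5
G00 X14.288 Y127.094
M3 S852
G1 X26.918 Y131.827 F1416
G1 X39.195 Y126.243
G1 X43.928 Y113.613
G1 X38.344 Y101.336
G1 X25.714 Y96.603
G1 X13.437 Y102.187
G1 X8.704 Y114.817
G1 X14.288 Y127.094
M5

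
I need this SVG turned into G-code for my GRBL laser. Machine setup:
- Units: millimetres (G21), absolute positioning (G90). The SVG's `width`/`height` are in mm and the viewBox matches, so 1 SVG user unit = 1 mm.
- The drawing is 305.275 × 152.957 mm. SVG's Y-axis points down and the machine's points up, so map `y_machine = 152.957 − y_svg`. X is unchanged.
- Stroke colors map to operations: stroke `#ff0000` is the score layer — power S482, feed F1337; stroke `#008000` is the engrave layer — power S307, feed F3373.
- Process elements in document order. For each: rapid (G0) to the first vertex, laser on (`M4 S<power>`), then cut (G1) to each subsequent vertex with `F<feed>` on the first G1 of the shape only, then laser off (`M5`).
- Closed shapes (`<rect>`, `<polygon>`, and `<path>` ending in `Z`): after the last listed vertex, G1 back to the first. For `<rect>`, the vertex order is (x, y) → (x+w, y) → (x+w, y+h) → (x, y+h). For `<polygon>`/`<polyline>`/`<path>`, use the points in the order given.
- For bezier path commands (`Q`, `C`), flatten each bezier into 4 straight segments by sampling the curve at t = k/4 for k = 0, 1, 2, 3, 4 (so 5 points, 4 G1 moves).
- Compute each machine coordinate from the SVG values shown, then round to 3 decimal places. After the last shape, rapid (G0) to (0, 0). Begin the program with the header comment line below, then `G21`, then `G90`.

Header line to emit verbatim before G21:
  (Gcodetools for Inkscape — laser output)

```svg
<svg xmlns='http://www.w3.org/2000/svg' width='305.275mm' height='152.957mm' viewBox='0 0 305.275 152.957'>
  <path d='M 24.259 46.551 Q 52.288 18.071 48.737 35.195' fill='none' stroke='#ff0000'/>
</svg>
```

viewBox `0 0 305.275 152.957` with mm width/height → 1 unit = 1 mm. Flip: y_m = 152.957 − y_svg.

**Shape 1** — `<path>` quadratic bezier, stroke `#ff0000` → score (S482, F1337). Control points (SVG): P0=(24.259,46.551), P1=(52.288,18.071), P2=(48.737,35.195); sampled at t=k/4. Machine vertices: (24.259,106.406) → (36.300,117.796) → (44.393,123.485) → (48.539,123.474) → (48.737,117.762). Open path.

(Gcodetools for Inkscape — laser output)
G21
G90
G0 X24.259 Y106.406
M4 S482
G1 X36.300 Y117.796 F1337
G1 X44.393 Y123.485
G1 X48.539 Y123.474
G1 X48.737 Y117.762
M5
G0 X0.000 Y0.000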